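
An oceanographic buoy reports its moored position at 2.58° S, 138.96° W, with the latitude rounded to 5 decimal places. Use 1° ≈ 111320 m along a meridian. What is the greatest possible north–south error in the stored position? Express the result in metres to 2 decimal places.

Rounding to 5 decimal places leaves the latitude within ±5e-06° of the true value.
Along the meridian that is 5e-06° × 111320 m/° = 0.5566 m.

0.56 metres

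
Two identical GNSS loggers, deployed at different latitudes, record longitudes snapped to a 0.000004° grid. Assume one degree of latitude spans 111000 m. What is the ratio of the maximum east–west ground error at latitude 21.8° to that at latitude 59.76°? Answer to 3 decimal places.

With a 0.000004° grid the true value lies within half a step, ±0.000004°/2 = ±2e-06°, of the stored one.
At 21.8°: 2e-06° × 111000 × cos 21.8° = 2e-06 × 111000 × 0.9285 ≈ 0.20612 m.
At 59.76°: 2e-06° × 111000 × cos 59.76° = 2e-06 × 111000 × 0.5036 ≈ 0.1118 m.
The ratio reduces to cos 21.8° / cos 59.76° = 0.9285/0.5036 ≈ 1.8436.

1.844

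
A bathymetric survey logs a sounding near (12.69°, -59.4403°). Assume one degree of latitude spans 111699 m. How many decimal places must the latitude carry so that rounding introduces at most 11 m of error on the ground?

4

One degree of latitude covers 111699 m.
N decimal places → at most half a unit in the last place, 0.5 × 10⁻ᴺ° = 111699/2 × 10⁻ᴺ m.
Need 0.5 × 111699 × 10⁻ᴺ ≤ 11 → 10⁻ᴺ ≤ 1.970e-04, so N ≥ 3.71.
N = 3 would give 55.8 m (too coarse); N = 4 gives 5.58 m ≤ 11 m.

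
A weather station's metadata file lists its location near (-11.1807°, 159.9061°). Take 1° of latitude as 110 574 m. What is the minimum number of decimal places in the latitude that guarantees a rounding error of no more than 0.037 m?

7

One degree of latitude covers 110574 m.
With N decimal places the half-ulp bound is 0.5·10⁻ᴺ°, or 0.5·10⁻ᴺ × 110574 m on the ground.
Need 0.5 × 110574 × 10⁻ᴺ ≤ 0.037 → 10⁻ᴺ ≤ 6.692e-07, so N ≥ 6.17.
At 6 places the error can reach 0.0553 m, but 7 places keeps it to 0.00553 m.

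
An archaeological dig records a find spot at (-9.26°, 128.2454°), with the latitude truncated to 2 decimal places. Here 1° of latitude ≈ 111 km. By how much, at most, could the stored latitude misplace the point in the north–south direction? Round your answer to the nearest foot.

Truncating at 2 decimal places can drop up to a full unit in the last place, so the latitude may be off by as much as 0.01°.
So the N–S error is at most 0.01 × 111000 = 1110 m.
Converting: 1110 m × 3.2808 ft/m ≈ 3641.7 ft.

3642 feet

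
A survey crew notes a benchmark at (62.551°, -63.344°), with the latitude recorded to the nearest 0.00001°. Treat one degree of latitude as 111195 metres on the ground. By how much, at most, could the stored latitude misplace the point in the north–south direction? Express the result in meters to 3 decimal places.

Rounding to 5 decimal places leaves the latitude within ±5e-06° of the true value.
So the N–S error is at most 5e-06 × 111195 = 0.555975 m.

0.556 meters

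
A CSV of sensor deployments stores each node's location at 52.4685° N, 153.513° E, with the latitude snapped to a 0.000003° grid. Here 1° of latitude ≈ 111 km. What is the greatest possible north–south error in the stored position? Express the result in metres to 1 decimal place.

0.2 metres

With a 0.000003° grid the true value lies within half a step, ±0.000003°/2 = ±1.5e-06°, of the stored one.
North–south distance: 1.5e-06° × 111000 m/° = 0.1665 m.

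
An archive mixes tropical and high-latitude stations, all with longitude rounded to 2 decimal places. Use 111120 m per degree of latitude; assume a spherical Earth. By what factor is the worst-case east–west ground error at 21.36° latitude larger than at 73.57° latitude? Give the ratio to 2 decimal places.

3.29

Rounding to 2 decimal places leaves the longitude within ±0.005° of the true value.
Error at 21.36° = 0.005° × 111120 × cos 21.36° ≈ 555.6 × 0.9313 = 517.44 m.
Error at 73.57° = 0.005° × 111120 × cos 73.57° ≈ 555.6 × 0.2828 = 157.15 m.
The ratio reduces to cos 21.36° / cos 73.57° = 0.9313/0.2828 ≈ 3.2927.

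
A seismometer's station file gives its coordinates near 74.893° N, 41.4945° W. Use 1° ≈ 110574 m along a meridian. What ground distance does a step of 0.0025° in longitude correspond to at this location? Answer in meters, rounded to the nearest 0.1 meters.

72.0 meters

0.0025° of longitude at 74.893° is 0.0025 × 110574 × cos 74.893° ≈ 0.0025 × 28818.1 = 72.0452 m.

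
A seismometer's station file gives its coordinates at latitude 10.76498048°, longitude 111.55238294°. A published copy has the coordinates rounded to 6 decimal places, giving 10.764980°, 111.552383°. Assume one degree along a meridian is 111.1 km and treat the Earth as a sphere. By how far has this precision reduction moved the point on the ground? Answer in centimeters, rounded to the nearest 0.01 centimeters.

5.37 centimeters

Δlat = 10.76498048 − 10.764980 = +0.00000048°; Δlon = 111.55238294 − 111.552383 = -0.00000006°.
North–south shift: 0.00000048 × 111100 = 0.053328 m.
E–W at 10.765°: -0.00000006° × 111100 × cos 10.765° = -0.00000006 × 111100 × 0.9824 ≈ -0.00654869 m.
Distance: √(0.053328² + 0.00654869²) ≈ 0.0537286 m.
That is 0.0537286 m = 5.3729 cm.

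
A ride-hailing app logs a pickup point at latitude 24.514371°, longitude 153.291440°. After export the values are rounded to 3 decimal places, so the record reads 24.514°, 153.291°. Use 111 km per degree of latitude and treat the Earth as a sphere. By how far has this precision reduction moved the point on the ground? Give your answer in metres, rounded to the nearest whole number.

Δlat = 24.514371 − 24.514 = +0.000371°; Δlon = 153.291440 − 153.291 = +0.000440°.
North–south shift: 0.000371 × 111000 = 41.181 m.
East–west at this latitude: 0.000440° × 111000 × cos 24.514° ≈ 0.000440 × 100994 = 44.4376 m.
Distance: √(41.181² + 44.4376²) ≈ 60.5852 m.

61 metres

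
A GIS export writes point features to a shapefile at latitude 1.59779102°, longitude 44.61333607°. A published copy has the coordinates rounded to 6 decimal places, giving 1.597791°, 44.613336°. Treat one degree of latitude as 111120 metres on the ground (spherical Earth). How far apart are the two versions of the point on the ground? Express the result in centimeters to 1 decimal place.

0.8 centimeters

Δlat = 1.59779102 − 1.597791 = +0.00000002°; Δlon = 44.61333607 − 44.613336 = +0.00000007°.
N–S: 0.00000002° × 111120 m/° = 0.0022224 m.
E–W at 1.59779°: 0.00000007° × 111120 × cos 1.59779° = 0.00000007 × 111120 × 0.9996 ≈ 0.00777538 m.
Hypotenuse of the two orthogonal shifts: √(0.0022224² + 0.00777538²) = 0.00808675 m.
That is 0.00808675 m = 0.80868 cm.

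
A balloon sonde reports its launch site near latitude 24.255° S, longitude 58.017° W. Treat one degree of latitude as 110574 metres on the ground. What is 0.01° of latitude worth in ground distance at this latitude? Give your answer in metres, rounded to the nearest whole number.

1106 metres

Along a meridian 0.01° is 0.01 × 110574 = 1105.74 m.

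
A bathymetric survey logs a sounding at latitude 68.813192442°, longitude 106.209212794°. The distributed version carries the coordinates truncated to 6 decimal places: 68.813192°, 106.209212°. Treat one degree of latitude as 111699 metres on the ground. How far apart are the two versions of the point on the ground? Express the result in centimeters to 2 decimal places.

5.89 centimeters

The latitude changed by +0.000000442° and the longitude by +0.000000794°.
North–south shift: 0.000000442 × 111699 = 0.049371 m.
E–W at 68.8132°: 0.000000794° × 111699 × cos 68.8132° = 0.000000794 × 111699 × 0.3614 ≈ 0.0320531 m.
Combined displacement = (0.049371² + 0.0320531²)^½ ≈ 0.0588633 m.
That is 0.0588633 m = 5.8863 cm.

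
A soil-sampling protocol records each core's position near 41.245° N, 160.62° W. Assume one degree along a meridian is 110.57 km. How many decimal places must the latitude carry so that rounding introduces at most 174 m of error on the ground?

One degree of latitude covers 110570 m.
Rounding to N decimal places gives at most 0.5 × 10⁻ᴺ degrees of error, i.e. 0.5 × 10⁻ᴺ × 110570 m.
Setting 55285 × 10⁻ᴺ ≤ 174 gives 10ᴺ ≥ 317.7, i.e. N ≥ 2.50.
N = 2 would give 553 m (too coarse); N = 3 gives 55.3 m ≤ 174 m.

3 decimal places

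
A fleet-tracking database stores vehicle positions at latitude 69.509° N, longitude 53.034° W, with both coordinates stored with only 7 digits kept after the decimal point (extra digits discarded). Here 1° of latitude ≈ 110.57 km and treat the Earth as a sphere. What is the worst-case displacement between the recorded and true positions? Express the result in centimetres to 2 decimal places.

Truncating at 7 decimal places can drop up to a full unit in the last place, so each coordinate may be off by as much as 1e-07°.
Latitude error → 1e-07 × 110570 = 0.011057 m along the meridian.
Longitude error → 1e-07 × 110570 × cos 69.509° = 1e-07 × 110570 × 0.3501 ≈ 0.00387062 m.
Combining orthogonally: (0.011057² + 0.00387062²)^½ ≈ 0.0117149 m.
That is 0.0117149 m = 1.1715 cm.

1.17 centimetres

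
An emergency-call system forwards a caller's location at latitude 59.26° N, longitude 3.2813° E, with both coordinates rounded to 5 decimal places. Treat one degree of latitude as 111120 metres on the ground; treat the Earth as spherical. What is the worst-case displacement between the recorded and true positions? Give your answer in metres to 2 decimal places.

0.62 metres

Rounding to 5 decimal places leaves each coordinate within ±5e-06° of the true value.
N–S: 5e-06° × 111120 m/° = 0.5556 m.
East–west component at 59.26°: 5e-06° × 111120 × cos 59.26° ≈ 5e-06 × 56798.2 ≈ 0.283991 m.
Worst case both components are at the extreme and orthogonal: √(0.5556² + 0.283991²) ≈ 0.623973 m.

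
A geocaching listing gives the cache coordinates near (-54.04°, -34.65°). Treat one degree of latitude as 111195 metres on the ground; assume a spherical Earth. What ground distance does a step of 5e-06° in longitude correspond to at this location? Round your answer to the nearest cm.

33 cm

One degree of longitude here spans 111195 × cos 54.04° = 111195 × 0.5872 ≈ 65296 m; 5e-06° of that is 0.32648 m.
That is 0.32648 m = 32.648 cm.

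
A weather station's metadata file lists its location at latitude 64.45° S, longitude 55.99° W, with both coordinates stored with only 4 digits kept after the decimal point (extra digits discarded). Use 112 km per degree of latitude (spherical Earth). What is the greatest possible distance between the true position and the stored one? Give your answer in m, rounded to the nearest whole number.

12 m

Truncating at 4 decimal places can drop up to a full unit in the last place, so each coordinate may be off by as much as 0.0001°.
North–south component: 0.0001° × 112000 = 11.2 m.
Longitude error → 0.0001 × 112000 × cos 64.45° = 0.0001 × 112000 × 0.4313 ≈ 4.83054 m.
Worst case both components are at the extreme and orthogonal: √(11.2² + 4.83054²) ≈ 12.1973 m.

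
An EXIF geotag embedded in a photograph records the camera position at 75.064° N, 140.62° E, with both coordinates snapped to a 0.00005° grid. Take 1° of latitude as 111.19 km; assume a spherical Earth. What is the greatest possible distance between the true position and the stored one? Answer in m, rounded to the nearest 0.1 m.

With a 0.00005° grid the true value lies within half a step, ±0.00005°/2 = ±2.5e-05°, of the stored one.
N–S: 2.5e-05° × 111190 m/° = 2.77975 m.
East–west component at 75.064°: 2.5e-05° × 111190 × cos 75.064° ≈ 2.5e-05 × 28658.1 ≈ 0.716453 m.
Worst case both components are at the extreme and orthogonal: √(2.77975² + 0.716453²) ≈ 2.87059 m.

2.9 m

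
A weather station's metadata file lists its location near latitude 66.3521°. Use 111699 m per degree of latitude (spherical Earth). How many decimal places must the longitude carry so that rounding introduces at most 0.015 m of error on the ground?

At 66.3521° one degree of longitude covers 111699 × cos 66.3521° ≈ 111699 × 0.4011 ≈ 44804.1 m.
Rounding to N decimal places gives at most 0.5 × 10⁻ᴺ degrees of error, i.e. 0.5 × 10⁻ᴺ × 44804.1 m.
Setting 22402.1 × 10⁻ᴺ ≤ 0.015 gives 10ᴺ ≥ 1.493e+06, i.e. N ≥ 6.17.
At 6 places the error can reach 0.0224 m, but 7 places keeps it to 0.00224 m.

7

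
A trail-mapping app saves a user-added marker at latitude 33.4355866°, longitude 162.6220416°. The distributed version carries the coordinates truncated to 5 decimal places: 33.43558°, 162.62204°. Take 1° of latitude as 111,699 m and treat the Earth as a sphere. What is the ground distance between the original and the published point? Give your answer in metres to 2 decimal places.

0.75 metres

The latitude changed by +0.0000066° and the longitude by +0.0000016°.
North–south shift: 0.0000066 × 111699 = 0.737213 m.
E–W at 33.4356°: 0.0000016° × 111699 × cos 33.4356° = 0.0000016 × 111699 × 0.8345 ≈ 0.149142 m.
Combined displacement = (0.737213² + 0.149142²)^½ ≈ 0.752148 m.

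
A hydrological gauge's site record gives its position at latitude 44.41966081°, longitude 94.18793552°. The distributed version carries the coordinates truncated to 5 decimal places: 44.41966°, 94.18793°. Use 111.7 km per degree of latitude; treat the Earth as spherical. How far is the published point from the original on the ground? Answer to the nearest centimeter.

Δlat = 44.41966081 − 44.41966 = +0.00000081°; Δlon = 94.18793552 − 94.18793 = +0.00000552°.
N–S: 0.00000081° × 111700 m/° = 0.090477 m.
East–west at this latitude: 0.00000552° × 111700 × cos 44.4197° ≈ 0.00000552 × 79779.8 = 0.440384 m.
Distance: √(0.090477² + 0.440384²) ≈ 0.449583 m.
That is 0.449583 m = 44.958 cm.

45 centimeters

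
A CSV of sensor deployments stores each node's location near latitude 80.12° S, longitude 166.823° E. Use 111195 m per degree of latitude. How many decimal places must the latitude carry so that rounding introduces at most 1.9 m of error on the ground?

One degree of latitude covers 111195 m.
N decimal places → at most half a unit in the last place, 0.5 × 10⁻ᴺ° = 111195/2 × 10⁻ᴺ m.
Setting 55597.5 × 10⁻ᴺ ≤ 1.9 gives 10ᴺ ≥ 2.926e+04, i.e. N ≥ 4.47.
So 5 decimal places suffice (0.556 m); 4 would allow up to 5.56 m.

5 decimal places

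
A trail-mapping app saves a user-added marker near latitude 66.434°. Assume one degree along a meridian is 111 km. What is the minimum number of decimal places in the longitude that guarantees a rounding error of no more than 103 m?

3 decimal places

At 66.434° one degree of longitude covers 111000 × cos 66.434° ≈ 111000 × 0.3998 ≈ 44378.4 m.
Rounding to N decimal places gives at most 0.5 × 10⁻ᴺ degrees of error, i.e. 0.5 × 10⁻ᴺ × 44378.4 m.
Need 0.5 × 44378.4 × 10⁻ᴺ ≤ 103 → 10⁻ᴺ ≤ 4.642e-03, so N ≥ 2.33.
So 3 decimal places suffice (22.2 m); 2 would allow up to 222 m.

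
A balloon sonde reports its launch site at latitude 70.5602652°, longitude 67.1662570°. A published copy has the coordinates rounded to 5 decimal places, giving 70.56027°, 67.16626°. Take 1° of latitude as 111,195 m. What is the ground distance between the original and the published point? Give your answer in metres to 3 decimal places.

Δlat = 70.5602652 − 70.56027 = -0.0000048°; Δlon = 67.1662570 − 67.16626 = -0.0000030°.
North–south shift: -0.0000048 × 111195 = -0.533736 m.
E–W at 70.5603°: -0.0000030° × 111195 × cos 70.5603° = -0.0000030 × 111195 × 0.3328 ≈ -0.111022 m.
Distance: √(0.533736² + 0.111022²) ≈ 0.545161 m.

0.545 metres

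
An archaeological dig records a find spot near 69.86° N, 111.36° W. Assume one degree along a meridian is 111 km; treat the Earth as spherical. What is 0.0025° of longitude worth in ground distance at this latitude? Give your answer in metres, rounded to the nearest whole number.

One degree of longitude here spans 111000 × cos 69.86° = 111000 × 0.3443 ≈ 38219 m; 0.0025° of that is 95.5475 m.

96 metres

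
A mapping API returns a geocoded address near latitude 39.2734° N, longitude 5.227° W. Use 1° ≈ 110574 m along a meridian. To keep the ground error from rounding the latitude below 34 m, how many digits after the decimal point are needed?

One degree of latitude covers 110574 m.
N decimal places → at most half a unit in the last place, 0.5 × 10⁻ᴺ° = 110574/2 × 10⁻ᴺ m.
Setting 55287 × 10⁻ᴺ ≤ 34 gives 10ᴺ ≥ 1626, i.e. N ≥ 3.21.
At 3 places the error can reach 55.3 m, but 4 places keeps it to 5.53 m.

4 decimal places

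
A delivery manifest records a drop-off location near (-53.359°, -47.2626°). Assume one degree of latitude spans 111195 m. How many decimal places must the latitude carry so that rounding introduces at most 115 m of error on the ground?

3 decimal places

One degree of latitude covers 111195 m.
With N decimal places the half-ulp bound is 0.5·10⁻ᴺ°, or 0.5·10⁻ᴺ × 111195 m on the ground.
Need 0.5 × 111195 × 10⁻ᴺ ≤ 115 → 10⁻ᴺ ≤ 2.068e-03, so N ≥ 2.68.
At 2 places the error can reach 556 m, but 3 places keeps it to 55.6 m.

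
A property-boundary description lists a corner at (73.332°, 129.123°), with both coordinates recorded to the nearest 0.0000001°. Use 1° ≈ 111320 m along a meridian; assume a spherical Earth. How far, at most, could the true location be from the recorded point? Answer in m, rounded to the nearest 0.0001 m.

Rounding to 7 decimal places leaves each coordinate within ±5e-08° of the true value.
North–south component: 5e-08° × 111320 = 0.005566 m.
East–west component at 73.332°: 5e-08° × 111320 × cos 73.332° ≈ 5e-08 × 31929.4 ≈ 0.00159647 m.
Combining orthogonally: (0.005566² + 0.00159647²)^½ ≈ 0.00579043 m.

0.0058 m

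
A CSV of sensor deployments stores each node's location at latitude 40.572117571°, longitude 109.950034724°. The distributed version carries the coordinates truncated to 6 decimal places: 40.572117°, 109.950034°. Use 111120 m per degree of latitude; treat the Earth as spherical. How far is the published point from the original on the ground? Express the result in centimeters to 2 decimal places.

8.81 centimeters

Δlat = 40.572117571 − 40.572117 = +0.000000571°; Δlon = 109.950034724 − 109.950034 = +0.000000724°.
N–S: 0.000000571° × 111120 m/° = 0.0634495 m.
E–W at 40.5721°: 0.000000724° × 111120 × cos 40.5721° = 0.000000724 × 111120 × 0.7596 ≈ 0.0611095 m.
Combined displacement = (0.0634495² + 0.0611095²)^½ ≈ 0.0880921 m.
That is 0.0880921 m = 8.8092 cm.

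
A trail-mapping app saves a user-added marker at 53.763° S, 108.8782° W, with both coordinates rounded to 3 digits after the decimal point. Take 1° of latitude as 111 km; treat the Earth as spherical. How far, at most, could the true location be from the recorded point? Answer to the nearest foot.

212 feet

Rounding to 3 decimal places leaves each coordinate within ±0.0005° of the true value.
North–south component: 0.0005° × 111000 = 55.5 m.
East–west component at 53.763°: 0.0005° × 111000 × cos 53.763° ≈ 0.0005 × 65615.1 ≈ 32.8075 m.
The two errors are perpendicular, so the maximum displacement is √(55.5² + 32.8075²) ≈ 64.4716 m.
In feet: 64.4716 m ÷ 0.3048 ≈ 211.52 ft.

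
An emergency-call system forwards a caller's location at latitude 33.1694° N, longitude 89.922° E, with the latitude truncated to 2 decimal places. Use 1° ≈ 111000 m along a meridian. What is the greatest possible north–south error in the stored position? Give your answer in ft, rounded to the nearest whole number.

Truncating at 2 decimal places can drop up to a full unit in the last place, so the latitude may be off by as much as 0.01°.
North–south distance: 0.01° × 111000 m/° = 1110 m.
In feet: 1110 m ÷ 0.3048 ≈ 3641.7 ft.

3642 ft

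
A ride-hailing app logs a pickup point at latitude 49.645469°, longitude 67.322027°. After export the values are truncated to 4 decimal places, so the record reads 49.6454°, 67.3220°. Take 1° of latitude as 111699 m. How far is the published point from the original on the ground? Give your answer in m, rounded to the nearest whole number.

8 m

The latitude changed by +0.000069° and the longitude by +0.000027°.
N–S: 0.000069° × 111699 m/° = 7.70723 m.
E–W at 49.6454°: 0.000027° × 111699 × cos 49.6454° = 0.000027 × 111699 × 0.6475 ≈ 1.95283 m.
Combined displacement = (7.70723² + 1.95283²)^½ ≈ 7.95078 m.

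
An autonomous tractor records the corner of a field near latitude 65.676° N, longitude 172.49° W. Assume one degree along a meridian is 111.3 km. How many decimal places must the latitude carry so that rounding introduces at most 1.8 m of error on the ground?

5

One degree of latitude covers 111300 m.
With N decimal places the half-ulp bound is 0.5·10⁻ᴺ°, or 0.5·10⁻ᴺ × 111300 m on the ground.
Setting 55650 × 10⁻ᴺ ≤ 1.8 gives 10ᴺ ≥ 3.092e+04, i.e. N ≥ 4.49.
At 4 places the error can reach 5.57 m, but 5 places keeps it to 0.556 m.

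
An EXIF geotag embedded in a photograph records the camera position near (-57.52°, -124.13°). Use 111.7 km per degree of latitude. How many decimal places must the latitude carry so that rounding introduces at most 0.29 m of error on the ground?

6

One degree of latitude covers 111700 m.
With N decimal places the half-ulp bound is 0.5·10⁻ᴺ°, or 0.5·10⁻ᴺ × 111700 m on the ground.
Need 0.5 × 111700 × 10⁻ᴺ ≤ 0.29 → 10⁻ᴺ ≤ 5.192e-06, so N ≥ 5.28.
At 5 places the error can reach 0.558 m, but 6 places keeps it to 0.0558 m.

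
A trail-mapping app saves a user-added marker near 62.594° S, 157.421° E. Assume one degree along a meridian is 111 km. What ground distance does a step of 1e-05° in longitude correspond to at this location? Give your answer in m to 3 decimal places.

0.511 m

At 62.594° a degree of longitude is 111000 × cos 62.594° ≈ 51092.5 m, so 1e-05° corresponds to 0.510925 m.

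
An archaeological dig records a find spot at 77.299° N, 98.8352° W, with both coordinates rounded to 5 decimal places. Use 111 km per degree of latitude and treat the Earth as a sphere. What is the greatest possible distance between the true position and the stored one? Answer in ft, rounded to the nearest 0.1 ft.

Rounding to 5 decimal places leaves each coordinate within ±5e-06° of the true value.
N–S: 5e-06° × 111000 m/° = 0.555 m.
Longitude error → 5e-06 × 111000 × cos 77.299° = 5e-06 × 111000 × 0.2199 ≈ 0.122024 m.
Worst case both components are at the extreme and orthogonal: √(0.555² + 0.122024²) ≈ 0.568256 m.
Converting: 0.568256 m × 3.2808 ft/m ≈ 1.8644 ft.

1.9 ft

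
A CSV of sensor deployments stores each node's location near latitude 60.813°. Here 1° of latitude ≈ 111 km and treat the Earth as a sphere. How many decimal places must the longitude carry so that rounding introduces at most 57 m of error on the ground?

3 decimal places

At 60.813° one degree of longitude covers 111000 × cos 60.813° ≈ 111000 × 0.4877 ≈ 54130.4 m.
N decimal places → at most half a unit in the last place, 0.5 × 10⁻ᴺ° = 54130.4/2 × 10⁻ᴺ m.
Setting 27065.2 × 10⁻ᴺ ≤ 57 gives 10ᴺ ≥ 474.8, i.e. N ≥ 2.68.
So 3 decimal places suffice (27.1 m); 2 would allow up to 271 m.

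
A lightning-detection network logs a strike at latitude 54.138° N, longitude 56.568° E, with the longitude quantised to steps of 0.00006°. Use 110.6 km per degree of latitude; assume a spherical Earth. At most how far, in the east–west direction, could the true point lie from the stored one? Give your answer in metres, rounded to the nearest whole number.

2 metres

With a 0.00006° grid the true value lies within half a step, ±0.00006°/2 = ±3e-05°, of the stored one.
Parallels shrink by cos φ, so at 54.138° a degree of longitude is 110600 × 0.5858 ≈ 64793.3 m.
East–west error: 3e-05° × 64793.3 m/° ≈ 1.9438 m.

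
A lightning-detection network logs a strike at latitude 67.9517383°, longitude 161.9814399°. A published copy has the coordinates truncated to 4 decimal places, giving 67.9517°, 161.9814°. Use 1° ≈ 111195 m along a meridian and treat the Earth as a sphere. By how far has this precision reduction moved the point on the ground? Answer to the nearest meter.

5 meters

The latitude changed by +0.0000383° and the longitude by +0.0000399°.
N–S: 0.0000383° × 111195 m/° = 4.25877 m.
East–west at this latitude: 0.0000399° × 111195 × cos 67.9517° ≈ 0.0000399 × 41741.3 = 1.66548 m.
Distance: √(4.25877² + 1.66548²) ≈ 4.57285 m.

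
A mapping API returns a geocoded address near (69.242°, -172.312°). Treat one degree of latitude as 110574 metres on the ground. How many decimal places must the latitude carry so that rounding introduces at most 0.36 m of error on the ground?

6

One degree of latitude covers 110574 m.
With N decimal places the half-ulp bound is 0.5·10⁻ᴺ°, or 0.5·10⁻ᴺ × 110574 m on the ground.
Need 0.5 × 110574 × 10⁻ᴺ ≤ 0.36 → 10⁻ᴺ ≤ 6.511e-06, so N ≥ 5.19.
N = 5 would give 0.553 m (too coarse); N = 6 gives 0.0553 m ≤ 0.36 m.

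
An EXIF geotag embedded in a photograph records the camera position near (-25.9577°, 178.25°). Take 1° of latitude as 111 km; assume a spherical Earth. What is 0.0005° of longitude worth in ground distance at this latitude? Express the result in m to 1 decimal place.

49.9 m

At 25.9577° a degree of longitude is 111000 × cos 25.9577° ≈ 99802 m, so 0.0005° corresponds to 49.901 m.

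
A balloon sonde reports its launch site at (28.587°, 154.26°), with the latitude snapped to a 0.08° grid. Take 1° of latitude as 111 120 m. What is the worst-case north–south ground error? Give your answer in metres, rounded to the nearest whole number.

With a 0.08° grid the true value lies within half a step, ±0.08°/2 = ±0.04°, of the stored one.
North–south distance: 0.04° × 111120 m/° = 4444.8 m.

4445 metres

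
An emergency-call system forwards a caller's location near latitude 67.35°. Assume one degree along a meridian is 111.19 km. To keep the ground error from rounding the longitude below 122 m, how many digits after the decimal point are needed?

3 decimal places

At 67.35° one degree of longitude covers 111190 × cos 67.35° ≈ 111190 × 0.3851 ≈ 42819.4 m.
With N decimal places the half-ulp bound is 0.5·10⁻ᴺ°, or 0.5·10⁻ᴺ × 42819.4 m on the ground.
Need 0.5 × 42819.4 × 10⁻ᴺ ≤ 122 → 10⁻ᴺ ≤ 5.698e-03, so N ≥ 2.24.
N = 2 would give 214 m (too coarse); N = 3 gives 21.4 m ≤ 122 m.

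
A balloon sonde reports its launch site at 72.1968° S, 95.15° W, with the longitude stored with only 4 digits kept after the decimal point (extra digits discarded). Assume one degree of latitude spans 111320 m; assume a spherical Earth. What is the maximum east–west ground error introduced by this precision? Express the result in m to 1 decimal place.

3.4 m

Truncating at 4 decimal places can drop up to a full unit in the last place, so the longitude may be off by as much as 0.0001°.
Parallels shrink by cos φ, so at 72.1968° a degree of longitude is 111320 × 0.3057 ≈ 34035.9 m.
Maximum E–W displacement: 0.0001 × 34035.9 = 3.40359 m.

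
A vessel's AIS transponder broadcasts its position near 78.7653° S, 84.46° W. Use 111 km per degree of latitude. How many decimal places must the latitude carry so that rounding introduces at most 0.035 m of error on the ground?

7 decimal places

One degree of latitude covers 111000 m.
N decimal places → at most half a unit in the last place, 0.5 × 10⁻ᴺ° = 111000/2 × 10⁻ᴺ m.
Setting 55500 × 10⁻ᴺ ≤ 0.035 gives 10ᴺ ≥ 1.586e+06, i.e. N ≥ 6.20.
At 6 places the error can reach 0.0555 m, but 7 places keeps it to 0.00555 m.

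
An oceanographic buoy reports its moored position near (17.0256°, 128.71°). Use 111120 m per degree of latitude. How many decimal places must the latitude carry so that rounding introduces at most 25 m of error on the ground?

One degree of latitude covers 111120 m.
With N decimal places the half-ulp bound is 0.5·10⁻ᴺ°, or 0.5·10⁻ᴺ × 111120 m on the ground.
Setting 55560 × 10⁻ᴺ ≤ 25 gives 10ᴺ ≥ 2222, i.e. N ≥ 3.35.
So 4 decimal places suffice (5.56 m); 3 would allow up to 55.6 m.

4 decimal places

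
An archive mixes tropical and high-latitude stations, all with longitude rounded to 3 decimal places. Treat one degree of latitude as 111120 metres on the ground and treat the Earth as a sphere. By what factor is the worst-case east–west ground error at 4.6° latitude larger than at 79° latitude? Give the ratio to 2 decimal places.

5.22

Rounding to 3 decimal places leaves the longitude within ±0.0005° of the true value.
At 4.6°: 0.0005° × 111120 × cos 4.6° = 0.0005 × 111120 × 0.9968 ≈ 55.381 m.
At 79°: 0.0005° × 111120 × cos 79° = 0.0005 × 111120 × 0.1908 ≈ 10.601 m.
Ratio: 55.381 / 10.601 = cos 4.6° / cos 79° ≈ 5.2240.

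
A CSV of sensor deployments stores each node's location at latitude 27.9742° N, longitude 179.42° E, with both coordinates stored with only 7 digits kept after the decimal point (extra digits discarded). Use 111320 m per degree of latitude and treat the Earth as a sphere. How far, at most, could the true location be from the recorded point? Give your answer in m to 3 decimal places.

Truncating at 7 decimal places can drop up to a full unit in the last place, so each coordinate may be off by as much as 1e-07°.
North–south component: 1e-07° × 111320 = 0.011132 m.
Longitude error → 1e-07 × 111320 × cos 27.9742° = 1e-07 × 111320 × 0.8832 ≈ 0.00983132 m.
Worst case both components are at the extreme and orthogonal: √(0.011132² + 0.00983132²) ≈ 0.0148518 m.

0.015 m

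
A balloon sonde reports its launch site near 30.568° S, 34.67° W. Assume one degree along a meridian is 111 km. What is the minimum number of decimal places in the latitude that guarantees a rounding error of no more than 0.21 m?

6 decimal places

One degree of latitude covers 111000 m.
Rounding to N decimal places gives at most 0.5 × 10⁻ᴺ degrees of error, i.e. 0.5 × 10⁻ᴺ × 111000 m.
Setting 55500 × 10⁻ᴺ ≤ 0.21 gives 10ᴺ ≥ 2.643e+05, i.e. N ≥ 5.42.
At 5 places the error can reach 0.555 m, but 6 places keeps it to 0.0555 m.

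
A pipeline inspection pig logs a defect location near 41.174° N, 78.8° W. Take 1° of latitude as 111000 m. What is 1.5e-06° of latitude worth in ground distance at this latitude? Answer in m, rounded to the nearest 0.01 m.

1.5e-06° × 111000 m/° = 0.1665 m.

0.17 m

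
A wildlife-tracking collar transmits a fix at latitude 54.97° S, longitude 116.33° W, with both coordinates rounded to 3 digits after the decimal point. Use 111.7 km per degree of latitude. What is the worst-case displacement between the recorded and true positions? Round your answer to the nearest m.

Rounding to 3 decimal places leaves each coordinate within ±0.0005° of the true value.
Latitude error → 0.0005 × 111700 = 55.85 m along the meridian.
E–W at 54.97°: 0.0005° × 111700 × cos 54.97° = 0.0005 × 111700 × 0.5740 ≈ 32.0582 m.
Worst case both components are at the extreme and orthogonal: √(55.85² + 32.0582²) ≈ 64.3968 m.

64 m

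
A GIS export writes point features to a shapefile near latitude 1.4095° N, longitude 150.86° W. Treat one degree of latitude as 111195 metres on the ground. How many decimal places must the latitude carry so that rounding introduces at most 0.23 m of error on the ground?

One degree of latitude covers 111195 m.
Rounding to N decimal places gives at most 0.5 × 10⁻ᴺ degrees of error, i.e. 0.5 × 10⁻ᴺ × 111195 m.
Setting 55597.5 × 10⁻ᴺ ≤ 0.23 gives 10ᴺ ≥ 2.417e+05, i.e. N ≥ 5.38.
At 5 places the error can reach 0.556 m, but 6 places keeps it to 0.0556 m.

6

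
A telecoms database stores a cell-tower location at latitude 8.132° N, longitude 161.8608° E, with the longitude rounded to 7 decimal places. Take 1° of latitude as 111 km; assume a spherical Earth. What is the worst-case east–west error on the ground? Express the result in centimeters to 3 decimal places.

0.549 centimeters

Rounding to 7 decimal places leaves the longitude within ±5e-08° of the true value.
Parallels shrink by cos φ, so at 8.132° a degree of longitude is 111000 × 0.9899 ≈ 109884 m.
So at most 5e-08° × 109884 ≈ 0.00549419 m east–west.
That is 0.00549419 m = 0.54942 cm.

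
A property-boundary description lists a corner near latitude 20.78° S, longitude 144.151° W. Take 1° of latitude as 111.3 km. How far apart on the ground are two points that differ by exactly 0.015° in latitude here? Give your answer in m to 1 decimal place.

1669.5 m

0.015° × 111300 m/° = 1669.5 m.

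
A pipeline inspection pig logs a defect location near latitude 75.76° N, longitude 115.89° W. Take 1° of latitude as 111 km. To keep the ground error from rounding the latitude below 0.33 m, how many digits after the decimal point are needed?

One degree of latitude covers 111000 m.
With N decimal places the half-ulp bound is 0.5·10⁻ᴺ°, or 0.5·10⁻ᴺ × 111000 m on the ground.
Setting 55500 × 10⁻ᴺ ≤ 0.33 gives 10ᴺ ≥ 1.682e+05, i.e. N ≥ 5.23.
So 6 decimal places suffice (0.0555 m); 5 would allow up to 0.555 m.

6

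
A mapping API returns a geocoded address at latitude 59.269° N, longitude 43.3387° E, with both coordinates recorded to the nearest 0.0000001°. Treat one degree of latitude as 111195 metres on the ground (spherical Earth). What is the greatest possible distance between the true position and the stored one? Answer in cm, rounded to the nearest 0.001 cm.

Rounding to 7 decimal places leaves each coordinate within ±5e-08° of the true value.
North–south component: 5e-08° × 111195 = 0.00555975 m.
Longitude error → 5e-08 × 111195 × cos 59.269° = 5e-08 × 111195 × 0.5110 ≈ 0.00284108 m.
Combining orthogonally: (0.00555975² + 0.00284108²)^½ ≈ 0.0062436 m.
That is 0.0062436 m = 0.62436 cm.

0.624 cm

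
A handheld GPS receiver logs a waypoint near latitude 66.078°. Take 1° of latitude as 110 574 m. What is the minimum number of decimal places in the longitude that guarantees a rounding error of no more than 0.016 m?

7

At 66.078° one degree of longitude covers 110574 × cos 66.078° ≈ 110574 × 0.4055 ≈ 44836.9 m.
Rounding to N decimal places gives at most 0.5 × 10⁻ᴺ degrees of error, i.e. 0.5 × 10⁻ᴺ × 44836.9 m.
Setting 22418.5 × 10⁻ᴺ ≤ 0.016 gives 10ᴺ ≥ 1.401e+06, i.e. N ≥ 6.15.
So 7 decimal places suffice (0.00224 m); 6 would allow up to 0.0224 m.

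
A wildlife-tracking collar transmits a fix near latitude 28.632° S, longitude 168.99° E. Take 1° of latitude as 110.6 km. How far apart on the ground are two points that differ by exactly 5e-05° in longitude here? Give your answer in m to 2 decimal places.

4.85 m

At 28.632° a degree of longitude is 110600 × cos 28.632° ≈ 97075.3 m, so 5e-05° corresponds to 4.85377 m.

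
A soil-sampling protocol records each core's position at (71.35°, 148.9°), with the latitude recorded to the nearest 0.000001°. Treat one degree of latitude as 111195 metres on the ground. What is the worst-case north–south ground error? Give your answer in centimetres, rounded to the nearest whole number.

6 centimetres

Rounding to 6 decimal places leaves the latitude within ±5e-07° of the true value.
So the N–S error is at most 5e-07 × 111195 = 0.0555975 m.
That is 0.0555975 m = 5.5597 cm.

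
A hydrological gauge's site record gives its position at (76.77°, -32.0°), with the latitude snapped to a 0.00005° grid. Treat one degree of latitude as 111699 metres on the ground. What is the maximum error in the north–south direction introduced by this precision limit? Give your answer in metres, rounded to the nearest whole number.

3 metres

With a 0.00005° grid the true value lies within half a step, ±0.00005°/2 = ±2.5e-05°, of the stored one.
So the N–S error is at most 2.5e-05 × 111699 = 2.79248 m.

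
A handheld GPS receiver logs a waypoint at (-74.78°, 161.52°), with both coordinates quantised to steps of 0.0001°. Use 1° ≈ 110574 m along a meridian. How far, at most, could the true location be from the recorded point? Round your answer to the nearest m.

With a 0.0001° grid the true value lies within half a step, ±0.0001°/2 = ±5e-05°, of the stored one.
North–south component: 5e-05° × 110574 = 5.5287 m.
E–W at 74.78°: 5e-05° × 110574 × cos 74.78° = 5e-05 × 110574 × 0.2625 ≈ 1.45143 m.
Combining orthogonally: (5.5287² + 1.45143²)^½ ≈ 5.71604 m.

6 m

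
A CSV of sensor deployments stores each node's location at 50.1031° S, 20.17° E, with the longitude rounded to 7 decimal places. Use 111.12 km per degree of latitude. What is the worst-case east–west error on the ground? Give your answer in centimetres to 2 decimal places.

0.36 centimetres

Rounding to 7 decimal places leaves the longitude within ±5e-08° of the true value.
At latitude 50.1031° a degree of longitude spans 111120 m × cos 50.1031° = 111120 × 0.6414 ≈ 71273.3 m.
So at most 5e-08° × 71273.3 ≈ 0.00356366 m east–west.
That is 0.00356366 m = 0.35637 cm.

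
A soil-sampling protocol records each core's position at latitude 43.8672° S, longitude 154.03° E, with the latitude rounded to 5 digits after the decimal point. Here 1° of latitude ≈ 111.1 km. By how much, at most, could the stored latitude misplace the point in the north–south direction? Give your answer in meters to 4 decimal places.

Rounding to 5 decimal places leaves the latitude within ±5e-06° of the true value.
So the N–S error is at most 5e-06 × 111100 = 0.5555 m.

0.5555 meters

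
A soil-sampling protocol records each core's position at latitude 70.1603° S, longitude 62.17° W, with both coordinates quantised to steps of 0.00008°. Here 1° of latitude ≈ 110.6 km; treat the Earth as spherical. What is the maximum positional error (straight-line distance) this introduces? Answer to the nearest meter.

5 meters

With a 0.00008° grid the true value lies within half a step, ±0.00008°/2 = ±4e-05°, of the stored one.
N–S: 4e-05° × 110600 m/° = 4.424 m.
East–west component at 70.1603°: 4e-05° × 110600 × cos 70.1603° ≈ 4e-05 × 37536.5 ≈ 1.50146 m.
Worst case both components are at the extreme and orthogonal: √(4.424² + 1.50146²) ≈ 4.67185 m.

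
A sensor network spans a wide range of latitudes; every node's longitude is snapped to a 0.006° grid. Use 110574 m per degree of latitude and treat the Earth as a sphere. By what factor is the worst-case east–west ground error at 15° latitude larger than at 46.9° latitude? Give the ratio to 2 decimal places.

With a 0.006° grid the true value lies within half a step, ±0.006°/2 = ±0.003°, of the stored one.
At 15°: 0.003° × 110574 × cos 15° = 0.003 × 110574 × 0.9659 ≈ 320.42 m.
At 46.9°: 0.003° × 110574 × cos 46.9° = 0.003 × 110574 × 0.6833 ≈ 226.66 m.
The ratio reduces to cos 15° / cos 46.9° = 0.9659/0.6833 ≈ 1.4137.

1.41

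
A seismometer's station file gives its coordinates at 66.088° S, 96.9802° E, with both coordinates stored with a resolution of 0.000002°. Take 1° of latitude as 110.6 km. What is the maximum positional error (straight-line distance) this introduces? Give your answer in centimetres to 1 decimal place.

11.9 centimetres

With a 0.000002° grid the true value lies within half a step, ±0.000002°/2 = ±1e-06°, of the stored one.
Latitude error → 1e-06 × 110600 = 0.1106 m along the meridian.
E–W at 66.088°: 1e-06° × 110600 × cos 66.088° = 1e-06 × 110600 × 0.4053 ≈ 0.0448298 m.
The two errors are perpendicular, so the maximum displacement is √(0.1106² + 0.0448298²) ≈ 0.11934 m.
That is 0.11934 m = 11.934 cm.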